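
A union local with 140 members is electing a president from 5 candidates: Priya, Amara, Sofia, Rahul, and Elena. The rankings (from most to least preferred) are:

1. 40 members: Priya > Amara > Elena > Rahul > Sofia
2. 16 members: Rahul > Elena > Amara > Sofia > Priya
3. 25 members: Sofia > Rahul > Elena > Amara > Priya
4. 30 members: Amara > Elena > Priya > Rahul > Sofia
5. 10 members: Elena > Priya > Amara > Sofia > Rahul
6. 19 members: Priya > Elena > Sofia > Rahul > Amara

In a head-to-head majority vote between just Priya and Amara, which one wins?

Amara

Voters preferring Priya to Amara: 69; preferring Amara to Priya: 71.
Amara wins the head-to-head.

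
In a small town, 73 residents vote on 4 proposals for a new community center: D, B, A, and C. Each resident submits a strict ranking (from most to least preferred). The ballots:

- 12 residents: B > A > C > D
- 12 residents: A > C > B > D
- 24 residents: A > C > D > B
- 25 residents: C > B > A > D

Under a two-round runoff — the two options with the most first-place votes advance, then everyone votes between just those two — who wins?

A

Round 1 first-place votes: D 0, B 12, A 36, C 25.
A and C advance.
Runoff: A is preferred to C by 48 voters; C by 25.
A wins the runoff.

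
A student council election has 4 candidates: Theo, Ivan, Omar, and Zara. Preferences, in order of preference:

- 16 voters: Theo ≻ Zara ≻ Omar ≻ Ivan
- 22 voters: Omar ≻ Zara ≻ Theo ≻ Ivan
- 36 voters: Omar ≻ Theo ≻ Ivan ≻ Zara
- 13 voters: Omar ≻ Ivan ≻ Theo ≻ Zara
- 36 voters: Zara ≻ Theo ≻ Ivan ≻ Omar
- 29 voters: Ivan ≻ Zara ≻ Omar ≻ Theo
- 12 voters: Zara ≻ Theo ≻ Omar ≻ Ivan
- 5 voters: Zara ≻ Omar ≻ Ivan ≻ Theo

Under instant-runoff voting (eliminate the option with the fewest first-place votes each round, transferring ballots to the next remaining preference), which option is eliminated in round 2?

Ivan

Round 1: Theo 16, Ivan 29, Omar 71, Zara 53. Eliminate Theo.
Round 2: Ivan 29, Omar 71, Zara 69. Eliminate Ivan.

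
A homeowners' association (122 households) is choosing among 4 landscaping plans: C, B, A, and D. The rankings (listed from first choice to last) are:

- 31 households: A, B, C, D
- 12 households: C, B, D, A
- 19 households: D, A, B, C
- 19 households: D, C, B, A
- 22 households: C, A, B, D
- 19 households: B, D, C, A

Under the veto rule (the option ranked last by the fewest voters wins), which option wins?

B

Last-place votes: C 19, B 0, A 50, D 53.
B is ranked last by the fewest voters, so B wins.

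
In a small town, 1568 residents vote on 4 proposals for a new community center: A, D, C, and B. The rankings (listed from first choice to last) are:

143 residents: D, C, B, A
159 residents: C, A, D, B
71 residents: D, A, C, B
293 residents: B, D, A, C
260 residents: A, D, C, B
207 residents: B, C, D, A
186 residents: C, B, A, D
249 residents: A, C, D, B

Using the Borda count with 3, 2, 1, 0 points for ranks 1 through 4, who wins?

C

A: 143·0 + 159·2 + 71·2 + 293·1 + 260·3 + 207·0 + 186·1 + 249·3 = 2466
D: 143·3 + 159·1 + 71·3 + 293·2 + 260·2 + 207·1 + 186·0 + 249·1 = 2363
C: 143·2 + 159·3 + 71·1 + 293·0 + 260·1 + 207·2 + 186·3 + 249·2 = 2564
B: 143·1 + 159·0 + 71·0 + 293·3 + 260·0 + 207·3 + 186·2 + 249·0 = 2015
C has the highest Borda score (2564).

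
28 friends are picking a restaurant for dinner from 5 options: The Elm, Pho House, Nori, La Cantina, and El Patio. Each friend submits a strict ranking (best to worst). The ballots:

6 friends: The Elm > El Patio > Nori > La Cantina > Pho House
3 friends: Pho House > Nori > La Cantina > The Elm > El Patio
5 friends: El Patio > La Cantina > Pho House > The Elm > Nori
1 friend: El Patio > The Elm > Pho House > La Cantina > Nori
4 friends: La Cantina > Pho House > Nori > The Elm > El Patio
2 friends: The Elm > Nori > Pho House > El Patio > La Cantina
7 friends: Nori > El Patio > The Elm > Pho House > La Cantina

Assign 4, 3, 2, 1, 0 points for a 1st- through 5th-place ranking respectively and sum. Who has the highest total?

El Patio

The Elm: 6·4 + 3·1 + 5·1 + 1·3 + 4·1 + 2·4 + 7·2 = 61
Pho House: 6·0 + 3·4 + 5·2 + 1·2 + 4·3 + 2·2 + 7·1 = 47
Nori: 6·2 + 3·3 + 5·0 + 1·0 + 4·2 + 2·3 + 7·4 = 63
La Cantina: 6·1 + 3·2 + 5·3 + 1·1 + 4·4 + 2·0 + 7·0 = 44
El Patio: 6·3 + 3·0 + 5·4 + 1·4 + 4·0 + 2·1 + 7·3 = 65
El Patio has the highest Borda score (65).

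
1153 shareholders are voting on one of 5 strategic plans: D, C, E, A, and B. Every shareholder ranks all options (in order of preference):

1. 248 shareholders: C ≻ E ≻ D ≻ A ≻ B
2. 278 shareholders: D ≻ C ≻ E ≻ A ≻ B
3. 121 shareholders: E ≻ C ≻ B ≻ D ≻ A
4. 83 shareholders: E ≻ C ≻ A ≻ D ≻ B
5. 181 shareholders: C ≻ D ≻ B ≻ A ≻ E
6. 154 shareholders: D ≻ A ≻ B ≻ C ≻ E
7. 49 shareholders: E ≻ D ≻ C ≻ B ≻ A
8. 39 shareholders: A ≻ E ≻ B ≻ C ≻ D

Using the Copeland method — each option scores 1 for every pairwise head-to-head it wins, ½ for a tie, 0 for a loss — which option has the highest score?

C

D: beats E, A, and B; loses to C → score 3.
C: beats D, E, A, and B → score 4.
E: beats A and B; loses to D and C → score 2.
A: beats B; loses to D, C, and E → score 1.
B: loses to D, C, E, and A → score 0.
C has the best pairwise record.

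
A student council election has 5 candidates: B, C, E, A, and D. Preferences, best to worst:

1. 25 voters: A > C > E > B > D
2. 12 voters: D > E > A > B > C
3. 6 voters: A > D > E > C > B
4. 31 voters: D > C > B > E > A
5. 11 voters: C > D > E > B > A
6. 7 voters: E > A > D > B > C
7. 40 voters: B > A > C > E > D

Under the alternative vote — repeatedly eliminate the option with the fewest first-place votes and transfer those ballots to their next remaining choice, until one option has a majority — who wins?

Round 1: B 40, C 11, E 7, A 31, D 43. Eliminate E.
Round 2: B 40, C 11, A 38, D 43. Eliminate C.
Round 3: B 40, A 38, D 54. Eliminate A.
Round 4: B 65, D 67. D has a majority.

D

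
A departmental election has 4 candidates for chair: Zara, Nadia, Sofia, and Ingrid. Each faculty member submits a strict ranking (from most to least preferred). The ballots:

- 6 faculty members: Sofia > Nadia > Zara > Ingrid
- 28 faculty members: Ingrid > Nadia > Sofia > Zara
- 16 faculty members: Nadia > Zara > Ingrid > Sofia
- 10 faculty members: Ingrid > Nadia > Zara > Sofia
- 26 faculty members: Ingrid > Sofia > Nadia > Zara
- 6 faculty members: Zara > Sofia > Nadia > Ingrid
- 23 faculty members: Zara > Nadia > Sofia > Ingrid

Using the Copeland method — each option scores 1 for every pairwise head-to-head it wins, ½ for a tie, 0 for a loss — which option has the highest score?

Zara: loses to Nadia, Sofia, and Ingrid → score 0.
Nadia: beats Zara and Sofia; loses to Ingrid → score 2.
Sofia: beats Zara; loses to Nadia and Ingrid → score 1.
Ingrid: beats Zara, Nadia, and Sofia → score 3.
Ingrid has the best pairwise record.

Ingrid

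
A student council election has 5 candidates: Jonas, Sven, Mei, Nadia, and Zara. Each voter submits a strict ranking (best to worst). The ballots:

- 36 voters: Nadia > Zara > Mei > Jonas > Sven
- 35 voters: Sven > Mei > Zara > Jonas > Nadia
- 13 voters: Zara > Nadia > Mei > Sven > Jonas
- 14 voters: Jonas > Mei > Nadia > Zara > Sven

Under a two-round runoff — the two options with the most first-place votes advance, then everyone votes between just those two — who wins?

Round 1 first-place votes: Jonas 14, Sven 35, Mei 0, Nadia 36, Zara 13.
Nadia and Sven advance.
Runoff: Nadia is preferred to Sven by 63 voters; Sven by 35.
Nadia wins the runoff.

Nadia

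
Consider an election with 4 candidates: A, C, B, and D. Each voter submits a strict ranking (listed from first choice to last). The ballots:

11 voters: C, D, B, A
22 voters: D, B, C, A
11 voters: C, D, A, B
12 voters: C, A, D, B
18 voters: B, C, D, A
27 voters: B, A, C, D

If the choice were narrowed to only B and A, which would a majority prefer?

Voters preferring B to A: 78; preferring A to B: 23.
B wins the head-to-head.

B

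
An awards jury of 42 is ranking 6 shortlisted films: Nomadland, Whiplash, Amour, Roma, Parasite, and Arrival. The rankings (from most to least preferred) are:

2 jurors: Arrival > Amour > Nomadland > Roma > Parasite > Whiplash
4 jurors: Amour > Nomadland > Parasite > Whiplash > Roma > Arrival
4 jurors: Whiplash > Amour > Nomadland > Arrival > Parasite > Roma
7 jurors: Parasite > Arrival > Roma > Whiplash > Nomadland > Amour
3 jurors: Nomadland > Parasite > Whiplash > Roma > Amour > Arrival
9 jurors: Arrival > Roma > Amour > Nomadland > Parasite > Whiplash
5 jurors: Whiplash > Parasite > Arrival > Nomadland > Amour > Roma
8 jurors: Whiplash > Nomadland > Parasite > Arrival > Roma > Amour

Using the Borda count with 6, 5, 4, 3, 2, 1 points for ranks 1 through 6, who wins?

Nomadland: 2·4 + 4·5 + 4·4 + 7·2 + 3·6 + 9·3 + 5·3 + 8·5 = 158
Whiplash: 2·1 + 4·3 + 4·6 + 7·3 + 3·4 + 9·1 + 5·6 + 8·6 = 158
Amour: 2·5 + 4·6 + 4·5 + 7·1 + 3·2 + 9·4 + 5·2 + 8·1 = 121
Roma: 2·3 + 4·2 + 4·1 + 7·4 + 3·3 + 9·5 + 5·1 + 8·2 = 121
Parasite: 2·2 + 4·4 + 4·2 + 7·6 + 3·5 + 9·2 + 5·5 + 8·4 = 160
Arrival: 2·6 + 4·1 + 4·3 + 7·5 + 3·1 + 9·6 + 5·4 + 8·3 = 164
Arrival has the highest Borda score (164).

Arrival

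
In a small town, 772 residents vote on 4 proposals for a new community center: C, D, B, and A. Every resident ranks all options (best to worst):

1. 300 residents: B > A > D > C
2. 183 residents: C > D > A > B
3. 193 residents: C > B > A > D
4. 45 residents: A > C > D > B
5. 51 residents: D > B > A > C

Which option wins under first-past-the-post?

First-place votes: C 376, D 51, B 300, A 45.
C has the most first-place votes.

C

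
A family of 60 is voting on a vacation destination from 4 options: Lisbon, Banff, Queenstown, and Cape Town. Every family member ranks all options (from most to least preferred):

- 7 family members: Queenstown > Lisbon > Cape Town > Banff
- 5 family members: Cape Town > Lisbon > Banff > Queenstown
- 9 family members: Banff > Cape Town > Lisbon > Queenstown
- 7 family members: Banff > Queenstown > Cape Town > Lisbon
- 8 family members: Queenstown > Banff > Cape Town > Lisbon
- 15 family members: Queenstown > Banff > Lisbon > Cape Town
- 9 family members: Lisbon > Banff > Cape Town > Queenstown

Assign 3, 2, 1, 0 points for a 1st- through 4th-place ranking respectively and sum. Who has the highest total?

Lisbon: 7·2 + 5·2 + 9·1 + 7·0 + 8·0 + 15·1 + 9·3 = 75
Banff: 7·0 + 5·1 + 9·3 + 7·3 + 8·2 + 15·2 + 9·2 = 117
Queenstown: 7·3 + 5·0 + 9·0 + 7·2 + 8·3 + 15·3 + 9·0 = 104
Cape Town: 7·1 + 5·3 + 9·2 + 7·1 + 8·1 + 15·0 + 9·1 = 64
Banff has the highest Borda score (117).

Banff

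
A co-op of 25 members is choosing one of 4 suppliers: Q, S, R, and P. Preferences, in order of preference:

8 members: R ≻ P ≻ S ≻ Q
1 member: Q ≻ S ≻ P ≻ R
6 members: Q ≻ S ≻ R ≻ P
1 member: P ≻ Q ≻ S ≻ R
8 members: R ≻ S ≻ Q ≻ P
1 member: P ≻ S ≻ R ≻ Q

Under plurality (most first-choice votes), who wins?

R

First-place votes: Q 7, S 0, R 16, P 2.
R has the most first-place votes.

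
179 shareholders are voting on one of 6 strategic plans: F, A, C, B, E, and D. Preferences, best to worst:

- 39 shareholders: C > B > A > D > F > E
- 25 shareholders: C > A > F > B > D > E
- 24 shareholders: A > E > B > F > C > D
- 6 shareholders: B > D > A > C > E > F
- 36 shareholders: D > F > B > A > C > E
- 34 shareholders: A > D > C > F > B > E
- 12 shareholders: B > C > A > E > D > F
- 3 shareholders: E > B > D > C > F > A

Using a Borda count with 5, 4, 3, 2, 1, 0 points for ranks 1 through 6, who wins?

A

F: 39·1 + 25·3 + 24·2 + 6·0 + 36·4 + 34·2 + 12·0 + 3·1 = 377
A: 39·3 + 25·4 + 24·5 + 6·3 + 36·2 + 34·5 + 12·3 + 3·0 = 633
C: 39·5 + 25·5 + 24·1 + 6·2 + 36·1 + 34·3 + 12·4 + 3·2 = 548
B: 39·4 + 25·2 + 24·3 + 6·5 + 36·3 + 34·1 + 12·5 + 3·4 = 522
E: 39·0 + 25·0 + 24·4 + 6·1 + 36·0 + 34·0 + 12·2 + 3·5 = 141
D: 39·2 + 25·1 + 24·0 + 6·4 + 36·5 + 34·4 + 12·1 + 3·3 = 464
A has the highest Borda score (633).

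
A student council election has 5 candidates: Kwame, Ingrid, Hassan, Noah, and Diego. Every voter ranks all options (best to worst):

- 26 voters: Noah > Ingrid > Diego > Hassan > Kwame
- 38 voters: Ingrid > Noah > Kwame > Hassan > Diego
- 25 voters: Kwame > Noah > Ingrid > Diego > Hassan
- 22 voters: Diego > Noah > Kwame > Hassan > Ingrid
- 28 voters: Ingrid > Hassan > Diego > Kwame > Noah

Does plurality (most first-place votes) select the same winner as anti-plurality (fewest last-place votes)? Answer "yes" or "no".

Plurality — first-place votes: Kwame 25, Ingrid 66, Hassan 0, Noah 26, Diego 22. Winner: Ingrid.
Anti-plurality — last-place votes: Kwame 26, Ingrid 22, Hassan 25, Noah 28, Diego 38. Winner: Ingrid.
The two methods agree.

yes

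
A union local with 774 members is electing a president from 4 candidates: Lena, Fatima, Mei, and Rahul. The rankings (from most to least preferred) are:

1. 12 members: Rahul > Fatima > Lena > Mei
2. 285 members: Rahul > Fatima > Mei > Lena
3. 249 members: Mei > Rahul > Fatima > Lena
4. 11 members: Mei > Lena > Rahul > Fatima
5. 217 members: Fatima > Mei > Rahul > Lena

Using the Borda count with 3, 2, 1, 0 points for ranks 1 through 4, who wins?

Lena: 12·1 + 285·0 + 249·0 + 11·2 + 217·0 = 34
Fatima: 12·2 + 285·2 + 249·1 + 11·0 + 217·3 = 1494
Mei: 12·0 + 285·1 + 249·3 + 11·3 + 217·2 = 1499
Rahul: 12·3 + 285·3 + 249·2 + 11·1 + 217·1 = 1617
Rahul has the highest Borda score (1617).

Rahul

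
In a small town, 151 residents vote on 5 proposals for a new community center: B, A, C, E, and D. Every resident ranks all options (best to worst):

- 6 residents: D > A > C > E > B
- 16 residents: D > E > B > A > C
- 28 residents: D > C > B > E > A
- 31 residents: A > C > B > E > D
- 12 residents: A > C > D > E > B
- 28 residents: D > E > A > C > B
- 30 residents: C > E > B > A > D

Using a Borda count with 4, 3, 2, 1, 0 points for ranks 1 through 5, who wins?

B: 6·0 + 16·2 + 28·2 + 31·2 + 12·0 + 28·0 + 30·2 = 210
A: 6·3 + 16·1 + 28·0 + 31·4 + 12·4 + 28·2 + 30·1 = 292
C: 6·2 + 16·0 + 28·3 + 31·3 + 12·3 + 28·1 + 30·4 = 373
E: 6·1 + 16·3 + 28·1 + 31·1 + 12·1 + 28·3 + 30·3 = 299
D: 6·4 + 16·4 + 28·4 + 31·0 + 12·2 + 28·4 + 30·0 = 336
C has the highest Borda score (373).

C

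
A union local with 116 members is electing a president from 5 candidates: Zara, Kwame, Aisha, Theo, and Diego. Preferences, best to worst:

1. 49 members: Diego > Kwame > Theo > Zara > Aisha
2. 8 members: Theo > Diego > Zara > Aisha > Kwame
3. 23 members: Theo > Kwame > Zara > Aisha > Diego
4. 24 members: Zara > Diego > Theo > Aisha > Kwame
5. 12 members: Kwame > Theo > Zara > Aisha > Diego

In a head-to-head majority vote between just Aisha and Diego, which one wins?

Diego

Voters preferring Aisha to Diego: 35; preferring Diego to Aisha: 81.
Diego wins the head-to-head.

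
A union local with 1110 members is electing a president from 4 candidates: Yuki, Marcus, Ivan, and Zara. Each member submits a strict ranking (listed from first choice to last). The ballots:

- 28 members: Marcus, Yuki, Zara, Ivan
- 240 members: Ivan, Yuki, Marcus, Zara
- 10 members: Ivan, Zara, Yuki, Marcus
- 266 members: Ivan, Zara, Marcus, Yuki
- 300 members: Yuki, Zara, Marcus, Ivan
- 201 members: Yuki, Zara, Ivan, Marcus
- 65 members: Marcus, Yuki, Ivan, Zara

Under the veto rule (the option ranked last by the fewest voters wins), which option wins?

Marcus

Last-place votes: Yuki 266, Marcus 211, Ivan 328, Zara 305.
Marcus is ranked last by the fewest voters, so Marcus wins.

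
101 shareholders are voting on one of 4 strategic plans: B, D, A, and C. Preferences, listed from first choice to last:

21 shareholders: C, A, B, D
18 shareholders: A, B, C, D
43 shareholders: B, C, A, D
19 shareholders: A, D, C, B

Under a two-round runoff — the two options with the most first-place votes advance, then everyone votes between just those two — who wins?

Round 1 first-place votes: B 43, D 0, A 37, C 21.
B and A advance.
Runoff: B is preferred to A by 43 voters; A by 58.
A wins the runoff.

A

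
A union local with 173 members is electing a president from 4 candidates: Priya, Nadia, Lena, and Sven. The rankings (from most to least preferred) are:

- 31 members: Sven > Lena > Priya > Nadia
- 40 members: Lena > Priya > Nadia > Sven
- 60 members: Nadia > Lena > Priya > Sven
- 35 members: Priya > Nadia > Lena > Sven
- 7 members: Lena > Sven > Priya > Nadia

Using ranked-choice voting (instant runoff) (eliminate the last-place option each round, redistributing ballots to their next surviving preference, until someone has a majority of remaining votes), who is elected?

Round 1: Priya 35, Nadia 60, Lena 47, Sven 31. Eliminate Sven.
Round 2: Priya 35, Nadia 60, Lena 78. Eliminate Priya.
Round 3: Nadia 95, Lena 78. Nadia has a majority.

Nadia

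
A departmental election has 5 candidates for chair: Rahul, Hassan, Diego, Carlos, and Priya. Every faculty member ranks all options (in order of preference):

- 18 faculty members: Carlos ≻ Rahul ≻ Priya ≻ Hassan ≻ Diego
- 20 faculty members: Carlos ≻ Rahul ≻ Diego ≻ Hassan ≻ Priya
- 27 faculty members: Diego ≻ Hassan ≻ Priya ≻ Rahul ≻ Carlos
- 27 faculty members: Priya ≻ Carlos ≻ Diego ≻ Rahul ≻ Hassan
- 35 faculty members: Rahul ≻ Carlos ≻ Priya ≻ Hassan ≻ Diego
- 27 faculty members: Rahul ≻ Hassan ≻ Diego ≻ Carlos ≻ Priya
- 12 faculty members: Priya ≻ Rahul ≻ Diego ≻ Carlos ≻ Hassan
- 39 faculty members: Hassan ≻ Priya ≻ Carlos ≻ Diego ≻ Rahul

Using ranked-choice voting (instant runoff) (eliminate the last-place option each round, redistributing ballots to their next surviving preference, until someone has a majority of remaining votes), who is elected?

Round 1: Rahul 62, Hassan 39, Diego 27, Carlos 38, Priya 39. Eliminate Diego.
Round 2: Rahul 62, Hassan 66, Carlos 38, Priya 39. Eliminate Carlos.
Round 3: Rahul 100, Hassan 66, Priya 39. Eliminate Priya.
Round 4: Rahul 139, Hassan 66. Rahul has a majority.

Rahul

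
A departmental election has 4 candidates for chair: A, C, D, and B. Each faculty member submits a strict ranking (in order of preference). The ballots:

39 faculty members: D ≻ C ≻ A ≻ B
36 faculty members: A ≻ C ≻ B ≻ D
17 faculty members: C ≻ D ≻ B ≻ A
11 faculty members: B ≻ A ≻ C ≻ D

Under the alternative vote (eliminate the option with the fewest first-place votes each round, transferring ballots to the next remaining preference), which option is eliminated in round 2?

C

Round 1: A 36, C 17, D 39, B 11. Eliminate B.
Round 2: A 47, C 17, D 39. Eliminate C.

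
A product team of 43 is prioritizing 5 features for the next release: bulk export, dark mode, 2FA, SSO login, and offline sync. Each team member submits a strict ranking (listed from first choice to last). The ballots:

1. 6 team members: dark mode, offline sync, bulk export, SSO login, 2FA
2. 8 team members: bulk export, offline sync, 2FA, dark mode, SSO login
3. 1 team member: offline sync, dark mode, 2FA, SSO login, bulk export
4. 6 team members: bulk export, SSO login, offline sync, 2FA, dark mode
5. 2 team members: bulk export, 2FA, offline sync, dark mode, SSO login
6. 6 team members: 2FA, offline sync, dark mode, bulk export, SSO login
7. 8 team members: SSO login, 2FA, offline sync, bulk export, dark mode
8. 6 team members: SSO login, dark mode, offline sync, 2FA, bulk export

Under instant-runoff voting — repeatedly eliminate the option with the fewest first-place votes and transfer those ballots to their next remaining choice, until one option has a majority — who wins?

bulk export

Round 1: bulk export 16, dark mode 6, 2FA 6, SSO login 14, offline sync 1. Eliminate offline sync.
Round 2: bulk export 16, dark mode 7, 2FA 6, SSO login 14. Eliminate 2FA.
Round 3: bulk export 16, dark mode 13, SSO login 14. Eliminate dark mode.
Round 4: bulk export 28, SSO login 15. Bulk export has a majority.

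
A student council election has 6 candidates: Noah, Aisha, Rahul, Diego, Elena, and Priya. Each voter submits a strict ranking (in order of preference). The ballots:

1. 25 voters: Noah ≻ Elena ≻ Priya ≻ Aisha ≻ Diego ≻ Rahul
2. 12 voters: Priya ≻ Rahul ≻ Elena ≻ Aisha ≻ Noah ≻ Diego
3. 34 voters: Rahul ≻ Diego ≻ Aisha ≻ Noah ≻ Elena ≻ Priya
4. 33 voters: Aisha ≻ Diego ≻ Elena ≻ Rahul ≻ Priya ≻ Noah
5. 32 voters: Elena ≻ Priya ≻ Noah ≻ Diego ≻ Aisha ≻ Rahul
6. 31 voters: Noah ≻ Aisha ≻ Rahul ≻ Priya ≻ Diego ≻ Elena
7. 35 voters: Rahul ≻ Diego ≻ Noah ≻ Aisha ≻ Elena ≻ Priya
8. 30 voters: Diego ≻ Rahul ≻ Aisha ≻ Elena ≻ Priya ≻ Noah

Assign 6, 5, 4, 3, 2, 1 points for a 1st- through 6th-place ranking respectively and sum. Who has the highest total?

Noah: 25·6 + 12·2 + 34·3 + 33·1 + 32·4 + 31·6 + 35·4 + 30·1 = 793
Aisha: 25·3 + 12·3 + 34·4 + 33·6 + 32·2 + 31·5 + 35·3 + 30·4 = 889
Rahul: 25·1 + 12·5 + 34·6 + 33·3 + 32·1 + 31·4 + 35·6 + 30·5 = 904
Diego: 25·2 + 12·1 + 34·5 + 33·5 + 32·3 + 31·2 + 35·5 + 30·6 = 910
Elena: 25·5 + 12·4 + 34·2 + 33·4 + 32·6 + 31·1 + 35·2 + 30·3 = 756
Priya: 25·4 + 12·6 + 34·1 + 33·2 + 32·5 + 31·3 + 35·1 + 30·2 = 620
Diego has the highest Borda score (910).

Diego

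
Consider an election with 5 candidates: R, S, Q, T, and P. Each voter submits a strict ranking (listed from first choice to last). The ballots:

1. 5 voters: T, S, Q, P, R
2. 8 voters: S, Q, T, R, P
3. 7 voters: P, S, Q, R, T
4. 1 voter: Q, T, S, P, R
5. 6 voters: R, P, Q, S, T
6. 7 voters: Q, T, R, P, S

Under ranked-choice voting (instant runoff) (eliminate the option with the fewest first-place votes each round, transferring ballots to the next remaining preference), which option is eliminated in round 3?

Q

Round 1: R 6, S 8, Q 8, T 5, P 7. Eliminate T.
Round 2: R 6, S 13, Q 8, P 7. Eliminate R.
Round 3: S 13, Q 8, P 13. Eliminate Q.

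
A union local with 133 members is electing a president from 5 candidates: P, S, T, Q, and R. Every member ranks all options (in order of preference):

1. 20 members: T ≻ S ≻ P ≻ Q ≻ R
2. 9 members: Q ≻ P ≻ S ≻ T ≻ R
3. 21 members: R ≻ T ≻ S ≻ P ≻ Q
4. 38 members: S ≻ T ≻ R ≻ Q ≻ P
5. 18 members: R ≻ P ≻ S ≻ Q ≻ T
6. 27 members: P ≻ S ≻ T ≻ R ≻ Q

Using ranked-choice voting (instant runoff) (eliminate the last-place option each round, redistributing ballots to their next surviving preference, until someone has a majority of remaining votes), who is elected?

Round 1: P 27, S 38, T 20, Q 9, R 39. Eliminate Q.
Round 2: P 36, S 38, T 20, R 39. Eliminate T.
Round 3: P 36, S 58, R 39. Eliminate P.
Round 4: S 94, R 39. S has a majority.

S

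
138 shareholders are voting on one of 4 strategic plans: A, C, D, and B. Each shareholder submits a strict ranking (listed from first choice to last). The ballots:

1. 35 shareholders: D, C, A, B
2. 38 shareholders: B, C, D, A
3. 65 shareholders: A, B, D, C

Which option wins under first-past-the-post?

First-place votes: A 65, C 0, D 35, B 38.
A has the most first-place votes.

A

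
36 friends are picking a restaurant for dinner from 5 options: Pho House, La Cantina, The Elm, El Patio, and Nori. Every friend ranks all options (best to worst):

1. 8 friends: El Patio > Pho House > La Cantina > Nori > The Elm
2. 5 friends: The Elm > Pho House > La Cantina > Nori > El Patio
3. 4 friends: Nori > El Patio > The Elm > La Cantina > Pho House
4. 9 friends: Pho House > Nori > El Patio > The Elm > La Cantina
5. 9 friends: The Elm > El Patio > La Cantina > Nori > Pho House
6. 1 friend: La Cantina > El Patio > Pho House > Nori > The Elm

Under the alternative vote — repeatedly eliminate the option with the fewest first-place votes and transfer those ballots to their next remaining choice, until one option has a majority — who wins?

El Patio

Round 1: Pho House 9, La Cantina 1, The Elm 14, El Patio 8, Nori 4. Eliminate La Cantina.
Round 2: Pho House 9, The Elm 14, El Patio 9, Nori 4. Eliminate Nori.
Round 3: Pho House 9, The Elm 14, El Patio 13. Eliminate Pho House.
Round 4: The Elm 14, El Patio 22. El Patio has a majority.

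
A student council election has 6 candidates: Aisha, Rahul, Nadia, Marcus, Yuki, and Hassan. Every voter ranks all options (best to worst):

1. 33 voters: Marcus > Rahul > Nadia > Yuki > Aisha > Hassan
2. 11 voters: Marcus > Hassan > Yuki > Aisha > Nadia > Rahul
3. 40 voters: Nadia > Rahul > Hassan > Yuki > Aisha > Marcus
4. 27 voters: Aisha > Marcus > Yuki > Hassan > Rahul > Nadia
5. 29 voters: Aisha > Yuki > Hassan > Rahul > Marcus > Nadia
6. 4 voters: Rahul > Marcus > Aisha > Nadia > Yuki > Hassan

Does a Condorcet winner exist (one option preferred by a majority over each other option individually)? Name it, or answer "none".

Rahul vs Aisha: 77–67 for Rahul.
Rahul vs Nadia: 93–51 for Rahul.
Rahul vs Marcus: 73–71 for Rahul.
Rahul vs Yuki: 77–67 for Rahul.
Rahul vs Hassan: 77–67 for Rahul.
Rahul beats every other option head-to-head.

Rahul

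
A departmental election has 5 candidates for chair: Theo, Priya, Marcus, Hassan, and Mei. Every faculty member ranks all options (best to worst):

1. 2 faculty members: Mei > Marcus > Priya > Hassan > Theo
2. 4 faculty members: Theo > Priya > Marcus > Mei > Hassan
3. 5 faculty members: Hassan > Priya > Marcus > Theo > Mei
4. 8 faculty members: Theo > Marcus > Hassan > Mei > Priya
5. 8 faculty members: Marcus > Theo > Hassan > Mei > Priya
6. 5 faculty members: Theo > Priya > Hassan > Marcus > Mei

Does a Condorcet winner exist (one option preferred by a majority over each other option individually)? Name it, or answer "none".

Theo vs Priya: 25–7 for Theo.
Theo vs Marcus: 17–15 for Theo.
Theo vs Hassan: 25–7 for Theo.
Theo vs Mei: 30–2 for Theo.
Theo beats every other option head-to-head.

Theo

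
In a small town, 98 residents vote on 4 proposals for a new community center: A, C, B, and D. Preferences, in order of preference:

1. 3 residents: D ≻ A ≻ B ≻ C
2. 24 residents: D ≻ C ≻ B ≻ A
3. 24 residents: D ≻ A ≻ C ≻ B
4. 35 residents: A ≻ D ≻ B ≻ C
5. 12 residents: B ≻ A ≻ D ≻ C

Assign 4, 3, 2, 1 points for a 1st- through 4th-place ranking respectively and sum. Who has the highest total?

D

A: 3·3 + 24·1 + 24·3 + 35·4 + 12·3 = 281
C: 3·1 + 24·3 + 24·2 + 35·1 + 12·1 = 170
B: 3·2 + 24·2 + 24·1 + 35·2 + 12·4 = 196
D: 3·4 + 24·4 + 24·4 + 35·3 + 12·2 = 333
D has the highest Borda score (333).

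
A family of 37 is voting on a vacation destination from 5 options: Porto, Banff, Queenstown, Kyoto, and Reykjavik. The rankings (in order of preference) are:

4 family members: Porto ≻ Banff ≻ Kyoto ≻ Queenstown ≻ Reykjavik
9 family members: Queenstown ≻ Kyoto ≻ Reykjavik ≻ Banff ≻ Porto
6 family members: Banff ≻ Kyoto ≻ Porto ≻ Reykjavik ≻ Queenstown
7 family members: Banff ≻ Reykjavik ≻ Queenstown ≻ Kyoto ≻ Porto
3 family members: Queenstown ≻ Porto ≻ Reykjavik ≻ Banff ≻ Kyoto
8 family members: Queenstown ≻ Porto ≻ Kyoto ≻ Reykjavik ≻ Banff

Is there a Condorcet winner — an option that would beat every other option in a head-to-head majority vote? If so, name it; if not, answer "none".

Queenstown

Queenstown vs Porto: 27–10 for Queenstown.
Queenstown vs Banff: 20–17 for Queenstown.
Queenstown vs Kyoto: 27–10 for Queenstown.
Queenstown vs Reykjavik: 24–13 for Queenstown.
Queenstown beats every other option head-to-head.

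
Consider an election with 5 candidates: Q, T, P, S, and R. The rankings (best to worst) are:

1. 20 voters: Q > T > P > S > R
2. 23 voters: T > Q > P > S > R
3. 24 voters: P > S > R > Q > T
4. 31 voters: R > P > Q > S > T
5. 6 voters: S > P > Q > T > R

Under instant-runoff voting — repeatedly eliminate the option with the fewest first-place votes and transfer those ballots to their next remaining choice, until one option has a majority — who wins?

Round 1: Q 20, T 23, P 24, S 6, R 31. Eliminate S.
Round 2: Q 20, T 23, P 30, R 31. Eliminate Q.
Round 3: T 43, P 30, R 31. Eliminate P.
Round 4: T 49, R 55. R has a majority.

R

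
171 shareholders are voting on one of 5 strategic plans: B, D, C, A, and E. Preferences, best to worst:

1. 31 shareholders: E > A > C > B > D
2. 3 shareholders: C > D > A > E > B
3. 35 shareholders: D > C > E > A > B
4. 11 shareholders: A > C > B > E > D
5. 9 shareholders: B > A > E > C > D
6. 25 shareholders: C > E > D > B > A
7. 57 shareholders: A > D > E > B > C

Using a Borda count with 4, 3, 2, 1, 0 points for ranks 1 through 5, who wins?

A

B: 31·1 + 3·0 + 35·0 + 11·2 + 9·4 + 25·1 + 57·1 = 171
D: 31·0 + 3·3 + 35·4 + 11·0 + 9·0 + 25·2 + 57·3 = 370
C: 31·2 + 3·4 + 35·3 + 11·3 + 9·1 + 25·4 + 57·0 = 321
A: 31·3 + 3·2 + 35·1 + 11·4 + 9·3 + 25·0 + 57·4 = 433
E: 31·4 + 3·1 + 35·2 + 11·1 + 9·2 + 25·3 + 57·2 = 415
A has the highest Borda score (433).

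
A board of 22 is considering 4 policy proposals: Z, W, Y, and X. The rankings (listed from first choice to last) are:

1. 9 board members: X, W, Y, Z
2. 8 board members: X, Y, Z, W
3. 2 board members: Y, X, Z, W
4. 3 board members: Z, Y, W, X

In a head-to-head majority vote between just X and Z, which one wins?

Voters preferring X to Z: 19; preferring Z to X: 3.
X wins the head-to-head.

X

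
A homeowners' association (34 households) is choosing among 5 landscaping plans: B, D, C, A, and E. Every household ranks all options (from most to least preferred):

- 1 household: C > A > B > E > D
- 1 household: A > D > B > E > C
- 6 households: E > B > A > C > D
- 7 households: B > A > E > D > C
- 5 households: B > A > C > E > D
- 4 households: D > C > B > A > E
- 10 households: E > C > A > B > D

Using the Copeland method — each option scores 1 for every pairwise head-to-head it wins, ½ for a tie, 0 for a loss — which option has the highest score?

B: beats D, C, A, and E → score 4.
D: loses to B, C, A, and E → score 0.
C: beats D; loses to B, A, and E → score 1.
A: beats D, C, and E; loses to B → score 3.
E: beats D and C; loses to B and A → score 2.
B has the best pairwise record.

B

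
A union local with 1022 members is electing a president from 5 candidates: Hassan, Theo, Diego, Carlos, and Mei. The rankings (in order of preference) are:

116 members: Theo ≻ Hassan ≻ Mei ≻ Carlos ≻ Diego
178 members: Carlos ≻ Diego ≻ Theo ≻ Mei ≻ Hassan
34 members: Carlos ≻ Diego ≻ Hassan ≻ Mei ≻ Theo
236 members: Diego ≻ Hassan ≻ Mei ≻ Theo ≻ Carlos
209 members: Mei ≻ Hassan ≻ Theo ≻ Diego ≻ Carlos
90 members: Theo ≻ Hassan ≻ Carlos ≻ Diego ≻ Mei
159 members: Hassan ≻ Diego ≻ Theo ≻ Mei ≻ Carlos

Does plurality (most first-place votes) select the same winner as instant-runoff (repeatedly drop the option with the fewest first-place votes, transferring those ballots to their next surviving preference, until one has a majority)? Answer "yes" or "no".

yes

Plurality — first-place votes: Hassan 159, Theo 206, Diego 236, Carlos 212, Mei 209. Winner: Diego.
Instant-runoff — R1 Hassan 159, Theo 206, Diego 236, Carlos 212, Mei 209 (Hassan out); R2 Theo 206, Diego 395, Carlos 212, Mei 209 (Theo out); R3 Diego 395, Carlos 302, Mei 325 (Carlos out); R4 Diego 697, Mei 325 (Diego winner). Winner: Diego.
The two methods agree.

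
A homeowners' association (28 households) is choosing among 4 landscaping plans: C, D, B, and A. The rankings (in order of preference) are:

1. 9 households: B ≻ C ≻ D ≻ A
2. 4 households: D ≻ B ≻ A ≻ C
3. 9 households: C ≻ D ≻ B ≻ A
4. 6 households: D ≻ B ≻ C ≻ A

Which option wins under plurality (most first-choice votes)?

D

First-place votes: C 9, D 10, B 9, A 0.
D has the most first-place votes.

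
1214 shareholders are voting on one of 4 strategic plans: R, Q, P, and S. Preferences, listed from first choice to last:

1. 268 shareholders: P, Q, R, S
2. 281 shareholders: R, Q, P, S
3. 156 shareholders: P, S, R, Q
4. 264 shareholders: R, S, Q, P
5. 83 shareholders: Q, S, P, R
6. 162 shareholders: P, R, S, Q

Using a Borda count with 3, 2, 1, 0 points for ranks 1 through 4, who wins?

R

R: 268·1 + 281·3 + 156·1 + 264·3 + 83·0 + 162·2 = 2383
Q: 268·2 + 281·2 + 156·0 + 264·1 + 83·3 + 162·0 = 1611
P: 268·3 + 281·1 + 156·3 + 264·0 + 83·1 + 162·3 = 2122
S: 268·0 + 281·0 + 156·2 + 264·2 + 83·2 + 162·1 = 1168
R has the highest Borda score (2383).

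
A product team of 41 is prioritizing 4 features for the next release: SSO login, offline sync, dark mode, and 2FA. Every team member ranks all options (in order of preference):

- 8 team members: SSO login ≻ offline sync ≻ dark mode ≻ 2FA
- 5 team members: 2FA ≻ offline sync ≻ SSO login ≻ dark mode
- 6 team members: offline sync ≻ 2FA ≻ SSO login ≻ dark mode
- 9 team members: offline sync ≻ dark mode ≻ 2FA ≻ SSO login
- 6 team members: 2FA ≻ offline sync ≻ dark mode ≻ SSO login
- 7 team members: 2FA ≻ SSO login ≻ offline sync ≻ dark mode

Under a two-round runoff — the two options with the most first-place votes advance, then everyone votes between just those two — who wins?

offline sync

Round 1 first-place votes: SSO login 8, offline sync 15, dark mode 0, 2FA 18.
2FA and offline sync advance.
Runoff: 2FA is preferred to offline sync by 18 voters; offline sync by 23.
offline sync wins the runoff.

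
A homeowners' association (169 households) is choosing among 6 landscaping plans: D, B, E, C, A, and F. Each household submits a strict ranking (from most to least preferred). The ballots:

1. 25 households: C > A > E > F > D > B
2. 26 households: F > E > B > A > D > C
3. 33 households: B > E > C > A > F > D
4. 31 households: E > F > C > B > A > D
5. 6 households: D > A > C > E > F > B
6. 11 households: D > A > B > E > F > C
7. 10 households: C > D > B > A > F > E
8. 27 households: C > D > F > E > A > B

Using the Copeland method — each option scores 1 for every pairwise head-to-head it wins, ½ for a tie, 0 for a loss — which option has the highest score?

E

D: loses to B, E, C, A, and F → score 0.
B: beats D and A; loses to E, C, and F → score 2.
E: beats D, B, C, A, and F → score 5.
C: beats D, B, A, and F; loses to E → score 4.
A: beats D and F; loses to B, E, and C → score 2.
F: beats D and B; loses to E, C, and A → score 2.
E has the best pairwise record.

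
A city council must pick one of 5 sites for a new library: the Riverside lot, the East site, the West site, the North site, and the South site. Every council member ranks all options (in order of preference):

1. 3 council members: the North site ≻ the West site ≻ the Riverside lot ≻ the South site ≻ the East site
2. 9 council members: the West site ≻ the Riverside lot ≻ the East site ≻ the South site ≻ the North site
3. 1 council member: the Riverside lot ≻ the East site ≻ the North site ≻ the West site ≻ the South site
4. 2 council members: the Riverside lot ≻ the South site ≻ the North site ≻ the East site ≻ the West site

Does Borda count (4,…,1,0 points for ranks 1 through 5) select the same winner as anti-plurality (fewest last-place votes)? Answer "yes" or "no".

no

Borda — scores: the Riverside lot 45, the East site 23, the West site 46, the North site 18, the South site 18. Winner: the West site.
Anti-plurality — last-place votes: the Riverside lot 0, the East site 3, the West site 2, the North site 9, the South site 1. Winner: the Riverside lot.
The two methods disagree.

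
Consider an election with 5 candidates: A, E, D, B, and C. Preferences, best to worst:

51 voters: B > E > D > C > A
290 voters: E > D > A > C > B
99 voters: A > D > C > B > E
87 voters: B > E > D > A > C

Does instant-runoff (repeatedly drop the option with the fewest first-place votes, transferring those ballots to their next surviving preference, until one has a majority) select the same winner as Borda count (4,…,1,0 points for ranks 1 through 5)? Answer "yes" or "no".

yes

Instant-runoff — R1 A 99, E 290, D 0, B 138, C 0 (E winner). Winner: E.
Borda — scores: A 1063, E 1574, D 1443, B 651, C 539. Winner: E.
The two methods agree.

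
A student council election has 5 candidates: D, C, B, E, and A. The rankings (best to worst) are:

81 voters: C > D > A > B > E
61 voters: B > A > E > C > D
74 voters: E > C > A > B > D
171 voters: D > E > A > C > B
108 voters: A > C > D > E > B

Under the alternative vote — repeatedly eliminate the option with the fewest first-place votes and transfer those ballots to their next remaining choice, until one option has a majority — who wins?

D

Round 1: D 171, C 81, B 61, E 74, A 108. Eliminate B.
Round 2: D 171, C 81, E 74, A 169. Eliminate E.
Round 3: D 171, C 155, A 169. Eliminate C.
Round 4: D 252, A 243. D has a majority.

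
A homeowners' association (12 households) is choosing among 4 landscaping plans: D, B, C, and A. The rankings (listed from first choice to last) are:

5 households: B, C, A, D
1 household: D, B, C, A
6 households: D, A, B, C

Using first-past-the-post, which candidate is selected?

First-place votes: D 7, B 5, C 0, A 0.
D has the most first-place votes.

D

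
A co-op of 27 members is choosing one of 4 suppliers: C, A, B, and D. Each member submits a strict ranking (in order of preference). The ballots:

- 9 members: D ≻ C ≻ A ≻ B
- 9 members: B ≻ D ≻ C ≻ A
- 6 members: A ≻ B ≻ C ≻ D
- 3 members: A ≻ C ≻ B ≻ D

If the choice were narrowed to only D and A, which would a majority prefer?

Voters preferring D to A: 18; preferring A to D: 9.
D wins the head-to-head.

D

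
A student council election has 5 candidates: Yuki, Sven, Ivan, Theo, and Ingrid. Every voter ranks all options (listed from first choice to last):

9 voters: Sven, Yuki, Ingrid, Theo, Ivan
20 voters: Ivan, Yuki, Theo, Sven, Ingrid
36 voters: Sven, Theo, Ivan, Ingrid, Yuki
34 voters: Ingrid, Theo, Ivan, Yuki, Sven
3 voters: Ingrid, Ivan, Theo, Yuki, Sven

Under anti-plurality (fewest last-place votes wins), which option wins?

Last-place votes: Yuki 36, Sven 37, Ivan 9, Theo 0, Ingrid 20.
Theo is ranked last by the fewest voters, so Theo wins.

Theo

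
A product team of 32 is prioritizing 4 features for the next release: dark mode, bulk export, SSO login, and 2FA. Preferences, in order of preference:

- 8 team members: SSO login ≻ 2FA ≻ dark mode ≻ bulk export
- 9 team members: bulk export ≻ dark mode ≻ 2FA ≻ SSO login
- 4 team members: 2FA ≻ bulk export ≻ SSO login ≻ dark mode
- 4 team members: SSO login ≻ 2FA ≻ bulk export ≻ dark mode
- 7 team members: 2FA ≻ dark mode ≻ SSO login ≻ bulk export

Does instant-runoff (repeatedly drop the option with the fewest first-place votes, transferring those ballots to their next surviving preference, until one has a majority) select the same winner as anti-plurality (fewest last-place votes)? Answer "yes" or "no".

Instant-runoff — R1 dark mode 0, bulk export 9, SSO login 12, 2FA 11 (dark mode out); R2 bulk export 9, SSO login 12, 2FA 11 (bulk export out); R3 SSO login 12, 2FA 20 (2FA winner). Winner: 2FA.
Anti-plurality — last-place votes: dark mode 8, bulk export 15, SSO login 9, 2FA 0. Winner: 2FA.
The two methods agree.

yes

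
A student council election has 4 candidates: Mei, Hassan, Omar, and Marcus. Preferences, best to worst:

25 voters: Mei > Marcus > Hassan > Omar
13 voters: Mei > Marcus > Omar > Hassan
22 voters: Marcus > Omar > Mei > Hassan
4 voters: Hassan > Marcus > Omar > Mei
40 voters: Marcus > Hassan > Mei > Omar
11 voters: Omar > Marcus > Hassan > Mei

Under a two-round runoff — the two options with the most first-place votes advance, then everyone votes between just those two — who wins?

Round 1 first-place votes: Mei 38, Hassan 4, Omar 11, Marcus 62.
Marcus and Mei advance.
Runoff: Marcus is preferred to Mei by 77 voters; Mei by 38.
Marcus wins the runoff.

Marcus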